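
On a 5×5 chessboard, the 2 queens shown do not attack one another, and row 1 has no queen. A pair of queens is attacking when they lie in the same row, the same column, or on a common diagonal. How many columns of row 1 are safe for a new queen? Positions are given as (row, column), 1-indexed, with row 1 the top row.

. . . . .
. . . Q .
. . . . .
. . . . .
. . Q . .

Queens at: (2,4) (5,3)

(2,4) attacks row 1 at column 4 and diagonals 3, 5.
(5,3) attacks row 1 at column 3.
Attacked columns: {3, 4, 5}. Safe: {1, 2}.

2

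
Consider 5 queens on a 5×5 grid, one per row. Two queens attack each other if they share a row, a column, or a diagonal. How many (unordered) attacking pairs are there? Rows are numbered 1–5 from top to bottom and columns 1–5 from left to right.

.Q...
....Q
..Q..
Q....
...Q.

All columns are distinct and no two queens satisfy |Δrow| = |Δcol|, so no pair attacks.

0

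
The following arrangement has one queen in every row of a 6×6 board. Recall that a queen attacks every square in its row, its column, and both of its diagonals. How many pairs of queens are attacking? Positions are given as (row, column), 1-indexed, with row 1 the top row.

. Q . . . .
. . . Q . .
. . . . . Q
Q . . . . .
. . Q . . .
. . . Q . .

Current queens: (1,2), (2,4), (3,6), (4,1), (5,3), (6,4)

Same column: (2,4)–(6,4) (column 4).
Same diagonal: (5,3)–(6,4) (|5−6| = |3−4| = 1).
Total attacking pairs: 2.

2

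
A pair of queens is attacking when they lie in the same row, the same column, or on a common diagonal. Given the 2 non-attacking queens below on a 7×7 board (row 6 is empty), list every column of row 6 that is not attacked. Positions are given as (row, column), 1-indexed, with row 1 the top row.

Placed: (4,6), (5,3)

(4,6) attacks row 6 at column 6 and diagonals 4.
(5,3) attacks row 6 at column 3 and diagonals 2, 4.
Attacked columns: {2, 3, 4, 6}. Safe: {1, 5, 7}.

columns 1, 5, 7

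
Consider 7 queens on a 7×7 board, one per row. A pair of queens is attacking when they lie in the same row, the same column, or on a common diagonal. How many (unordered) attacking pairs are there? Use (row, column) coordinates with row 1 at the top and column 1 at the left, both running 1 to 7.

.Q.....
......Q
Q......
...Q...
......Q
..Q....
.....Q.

Same column: (2,7)–(5,7) (column 7).
Same diagonal: (2,7)–(6,3) (|2−6| = |7−3| = 4).
Total attacking pairs: 2.

2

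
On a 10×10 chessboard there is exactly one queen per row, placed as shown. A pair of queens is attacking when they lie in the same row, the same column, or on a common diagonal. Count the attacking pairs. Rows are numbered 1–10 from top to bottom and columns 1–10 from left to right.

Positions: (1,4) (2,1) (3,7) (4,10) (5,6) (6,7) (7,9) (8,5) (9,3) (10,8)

Same column: (3,7)–(6,7) (column 7).
Same diagonal: (5,6)–(6,7) (|5−6| = |6−7| = 1); (6,7)–(8,5) (|6−8| = |7−5| = 2).
Total attacking pairs: 3.

3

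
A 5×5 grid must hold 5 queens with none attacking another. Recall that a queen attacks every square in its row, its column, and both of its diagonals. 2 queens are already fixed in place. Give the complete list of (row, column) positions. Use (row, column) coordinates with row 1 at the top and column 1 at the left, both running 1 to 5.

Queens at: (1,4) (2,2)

Row 3: attacked by (1,4)→{2,4}; (2,2)→{1,2,3}. Safe: 5. Place at column 5.
Row 4: attacked by (1,4)→{1,4}; (2,2)→{2,4}; (3,5)→{4,5}. Safe: 3. Place at column 3.
Row 5: attacked by (1,4)→{4}; (2,2)→{2,5}; (3,5)→{3,5}; (4,3)→{2,3,4}. Safe: 1. Place at column 1.
Columns [4, 2, 5, 3, 1], r−c [-3, 0, -2, 1, 4], r+c [5, 4, 8, 7, 6] are all distinct, so no two queens attack.

(1,4) (2,2) (3,5) (4,3) (5,1)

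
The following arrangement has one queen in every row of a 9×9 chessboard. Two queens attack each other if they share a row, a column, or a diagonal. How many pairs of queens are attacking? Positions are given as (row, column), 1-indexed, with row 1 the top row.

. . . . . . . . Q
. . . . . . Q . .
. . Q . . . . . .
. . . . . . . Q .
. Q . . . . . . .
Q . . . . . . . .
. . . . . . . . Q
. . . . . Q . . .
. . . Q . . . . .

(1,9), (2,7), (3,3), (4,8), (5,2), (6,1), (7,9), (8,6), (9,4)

Same column: (1,9)–(7,9) (column 9).
Same diagonal: (5,2)–(6,1) (|5−6| = |2−1| = 1); (6,1)–(9,4) (|6−9| = |1−4| = 3).
Total attacking pairs: 3.

3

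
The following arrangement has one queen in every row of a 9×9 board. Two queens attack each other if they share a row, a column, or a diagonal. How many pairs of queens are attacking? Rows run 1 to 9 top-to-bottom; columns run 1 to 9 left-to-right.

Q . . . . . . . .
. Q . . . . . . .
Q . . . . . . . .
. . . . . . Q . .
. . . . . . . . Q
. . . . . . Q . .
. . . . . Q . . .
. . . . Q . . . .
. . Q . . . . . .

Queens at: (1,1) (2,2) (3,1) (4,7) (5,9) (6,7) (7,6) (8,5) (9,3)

Same column: (1,1)–(3,1) (column 1); (4,7)–(6,7) (column 7).
Same diagonal: (1,1)–(2,2) (|1−2| = |1−2| = 1); (2,2)–(3,1) (|2−3| = |2−1| = 1); (6,7)–(7,6) (|6−7| = |7−6| = 1); (6,7)–(8,5) (|6−8| = |7−5| = 2); (7,6)–(8,5) (|7−8| = |6−5| = 1).
Total attacking pairs: 7.

7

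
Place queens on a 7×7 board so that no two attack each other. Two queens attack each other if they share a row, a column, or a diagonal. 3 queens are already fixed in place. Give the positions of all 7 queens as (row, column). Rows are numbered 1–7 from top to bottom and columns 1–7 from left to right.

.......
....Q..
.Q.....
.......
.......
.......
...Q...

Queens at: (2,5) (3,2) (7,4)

(1,1) (2,5) (3,2) (4,6) (5,3) (6,7) (7,4)

Row 1: attacked by (2,5)→{4,5,6}; (3,2)→{2,4}; (7,4)→{4}. Safe: 1, 3, 7. Place at column 1.
Row 4: attacked by (1,1)→{1,4}; (2,5)→{3,5,7}; (3,2)→{1,2,3}; (7,4)→{1,4,7}. Safe: 6. Place at column 6.
Row 5: attacked by (1,1)→{1,5}; (2,5)→{2,5}; (3,2)→{2,4}; (4,6)→{5,6,7}; (7,4)→{2,4,6}. Safe: 3. Place at column 3.
Row 6: attacked by (1,1)→{1,6}; (2,5)→{1,5}; (3,2)→{2,5}; (4,6)→{4,6}; (5,3)→{2,3,4}; (7,4)→{3,4,5}. Safe: 7. Place at column 7.
Columns [1, 5, 2, 6, 3, 7, 4], r−c [0, -3, 1, -2, 2, -1, 3], r+c [2, 7, 5, 10, 8, 13, 11] are all distinct, so no two queens attack.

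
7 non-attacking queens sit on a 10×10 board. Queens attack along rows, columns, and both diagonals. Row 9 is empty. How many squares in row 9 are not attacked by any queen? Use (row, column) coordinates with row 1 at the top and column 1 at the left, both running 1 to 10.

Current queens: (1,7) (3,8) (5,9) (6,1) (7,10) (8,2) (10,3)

1

(1,7) attacks row 9 at column 7.
(3,8) attacks row 9 at column 8 and diagonals 2.
(5,9) attacks row 9 at column 9 and diagonals 5.
(6,1) attacks row 9 at column 1 and diagonals 4.
(7,10) attacks row 9 at column 10 and diagonals 8.
(8,2) attacks row 9 at column 2 and diagonals 1, 3.
(10,3) attacks row 9 at column 3 and diagonals 2, 4.
Attacked columns: {1, 2, 3, 4, 5, 7, 8, 9, 10}. Safe: {6}.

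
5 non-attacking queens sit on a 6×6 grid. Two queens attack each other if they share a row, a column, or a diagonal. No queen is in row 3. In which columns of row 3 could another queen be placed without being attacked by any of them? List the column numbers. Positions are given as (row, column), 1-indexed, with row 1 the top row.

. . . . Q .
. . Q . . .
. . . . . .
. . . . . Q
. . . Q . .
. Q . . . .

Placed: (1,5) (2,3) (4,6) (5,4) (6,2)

(1,5) attacks row 3 at column 5 and diagonals 3.
(2,3) attacks row 3 at column 3 and diagonals 2, 4.
(4,6) attacks row 3 at column 6 and diagonals 5.
(5,4) attacks row 3 at column 4 and diagonals 2, 6.
(6,2) attacks row 3 at column 2 and diagonals 5.
Attacked columns: {2, 3, 4, 5, 6}. Safe: {1}.

columns 1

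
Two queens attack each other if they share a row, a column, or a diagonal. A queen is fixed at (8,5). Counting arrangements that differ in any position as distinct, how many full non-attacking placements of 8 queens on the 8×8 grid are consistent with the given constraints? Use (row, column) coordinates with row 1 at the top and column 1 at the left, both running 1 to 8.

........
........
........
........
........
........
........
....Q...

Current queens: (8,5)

18

Branch on row 1: col 1 → 1; col 2 → 3; col 3 → 4; col 4 → 3; col 6 → 3; col 7 → 3; col 8 → 1.
Sum: 1 + 3 + 4 + 3 + 3 + 3 + 1 = 18.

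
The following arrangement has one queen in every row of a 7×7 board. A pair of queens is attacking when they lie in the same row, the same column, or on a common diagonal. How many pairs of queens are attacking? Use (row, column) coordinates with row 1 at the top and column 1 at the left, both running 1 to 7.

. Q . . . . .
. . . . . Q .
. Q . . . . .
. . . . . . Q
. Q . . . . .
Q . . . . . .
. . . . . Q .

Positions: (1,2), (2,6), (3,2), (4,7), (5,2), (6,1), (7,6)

6

Same column: (1,2)–(3,2) (column 2); (1,2)–(5,2) (column 2); (2,6)–(7,6) (column 6); (3,2)–(5,2) (column 2).
Same diagonal: (3,2)–(7,6) (|3−7| = |2−6| = 4); (5,2)–(6,1) (|5−6| = |2−1| = 1).
Total attacking pairs: 6.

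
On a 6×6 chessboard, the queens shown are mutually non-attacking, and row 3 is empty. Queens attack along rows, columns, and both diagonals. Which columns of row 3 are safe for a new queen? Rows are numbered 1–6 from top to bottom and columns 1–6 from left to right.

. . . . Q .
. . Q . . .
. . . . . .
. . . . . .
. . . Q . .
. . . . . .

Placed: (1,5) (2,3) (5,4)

(1,5) attacks row 3 at column 5 and diagonals 3.
(2,3) attacks row 3 at column 3 and diagonals 2, 4.
(5,4) attacks row 3 at column 4 and diagonals 2, 6.
Attacked columns: {2, 3, 4, 5, 6}. Safe: {1}.

columns 1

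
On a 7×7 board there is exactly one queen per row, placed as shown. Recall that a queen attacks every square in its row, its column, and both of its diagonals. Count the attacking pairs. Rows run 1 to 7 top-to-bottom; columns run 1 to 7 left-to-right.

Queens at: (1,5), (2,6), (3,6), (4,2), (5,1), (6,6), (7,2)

9

Same column: (2,6)–(3,6) (column 6); (2,6)–(6,6) (column 6); (3,6)–(6,6) (column 6); (4,2)–(7,2) (column 2).
Same diagonal: (1,5)–(2,6) (|1−2| = |5−6| = 1); (1,5)–(4,2) (|1−4| = |5−2| = 3); (1,5)–(5,1) (|1−5| = |5−1| = 4); (3,6)–(7,2) (|3−7| = |6−2| = 4); (4,2)–(5,1) (|4−5| = |2−1| = 1).
Total attacking pairs: 9.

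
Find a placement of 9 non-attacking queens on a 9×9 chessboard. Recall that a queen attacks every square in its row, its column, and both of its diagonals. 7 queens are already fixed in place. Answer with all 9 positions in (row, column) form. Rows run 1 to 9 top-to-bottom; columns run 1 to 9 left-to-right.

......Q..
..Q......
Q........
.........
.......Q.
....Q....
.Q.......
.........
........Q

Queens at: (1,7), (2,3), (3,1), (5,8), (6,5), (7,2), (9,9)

(1,7) (2,3) (3,1) (4,6) (5,8) (6,5) (7,2) (8,4) (9,9)

Row 4: attacked by (1,7)→{4,7}; (2,3)→{1,3,5}; (3,1)→{1,2}; (5,8)→{7,8,9}; (6,5)→{3,5,7}; (7,2)→{2,5}; (9,9)→{4,9}. Safe: 6. Place at column 6.
Row 8: attacked by (1,7)→{7}; (2,3)→{3,9}; (3,1)→{1,6}; (4,6)→{2,6}; (5,8)→{5,8}; (6,5)→{3,5,7}; (7,2)→{1,2,3}; (9,9)→{8,9}. Safe: 4. Place at column 4.
Columns [7, 3, 1, 6, 8, 5, 2, 4, 9], r−c [-6, -1, 2, -2, -3, 1, 5, 4, 0], r+c [8, 5, 4, 10, 13, 11, 9, 12, 18] are all distinct, so no two queens attack.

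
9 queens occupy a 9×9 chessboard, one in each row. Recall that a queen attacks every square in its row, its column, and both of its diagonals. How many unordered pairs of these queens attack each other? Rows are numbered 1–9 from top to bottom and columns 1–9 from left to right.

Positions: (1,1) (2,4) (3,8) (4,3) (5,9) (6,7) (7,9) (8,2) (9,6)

Same column: (5,9)–(7,9) (column 9).
Same diagonal: (2,4)–(7,9) (|2−7| = |4−9| = 5).
Total attacking pairs: 2.

2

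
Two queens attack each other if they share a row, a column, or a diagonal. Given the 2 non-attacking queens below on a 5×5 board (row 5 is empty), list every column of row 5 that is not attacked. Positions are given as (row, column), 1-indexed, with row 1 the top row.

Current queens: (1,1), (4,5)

(1,1) attacks row 5 at column 1 and diagonals 5.
(4,5) attacks row 5 at column 5 and diagonals 4.
Attacked columns: {1, 4, 5}. Safe: {2, 3}.

columns 2, 3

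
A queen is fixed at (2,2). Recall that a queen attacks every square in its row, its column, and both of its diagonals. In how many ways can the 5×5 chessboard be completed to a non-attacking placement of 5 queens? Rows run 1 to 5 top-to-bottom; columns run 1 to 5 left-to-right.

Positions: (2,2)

Branch on row 1: col 4 → 1; col 5 → 1.
Sum: 1 + 1 = 2.

2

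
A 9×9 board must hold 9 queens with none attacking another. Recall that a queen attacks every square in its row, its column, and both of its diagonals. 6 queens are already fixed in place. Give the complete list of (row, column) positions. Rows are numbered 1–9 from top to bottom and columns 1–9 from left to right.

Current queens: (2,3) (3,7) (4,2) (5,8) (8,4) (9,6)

Row 1: attacked by (2,3)→{2,3,4}; (3,7)→{5,7,9}; (4,2)→{2,5}; (5,8)→{4,8}; (8,4)→{4}; (9,6)→{6}. Safe: 1. Place at column 1.
Row 6: attacked by (1,1)→{1,6}; (2,3)→{3,7}; (3,7)→{4,7}; (4,2)→{2,4}; (5,8)→{7,8,9}; (8,4)→{2,4,6}; (9,6)→{3,6,9}. Safe: 5. Place at column 5.
Row 7: attacked by (1,1)→{1,7}; (2,3)→{3,8}; (3,7)→{3,7}; (4,2)→{2,5}; (5,8)→{6,8}; (6,5)→{4,5,6}; (8,4)→{3,4,5}; (9,6)→{4,6,8}. Safe: 9. Place at column 9.
Columns [1, 3, 7, 2, 8, 5, 9, 4, 6], r−c [0, -1, -4, 2, -3, 1, -2, 4, 3], r+c [2, 5, 10, 6, 13, 11, 16, 12, 15] are all distinct, so no two queens attack.

(1,1) (2,3) (3,7) (4,2) (5,8) (6,5) (7,9) (8,4) (9,6)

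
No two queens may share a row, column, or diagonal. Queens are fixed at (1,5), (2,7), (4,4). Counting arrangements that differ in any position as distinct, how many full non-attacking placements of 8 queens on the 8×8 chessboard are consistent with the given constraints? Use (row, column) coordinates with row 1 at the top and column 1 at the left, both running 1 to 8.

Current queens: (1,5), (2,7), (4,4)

Branch on row 3: col 1 → 1; col 2 → 1.
Sum: 1 + 1 = 2.

2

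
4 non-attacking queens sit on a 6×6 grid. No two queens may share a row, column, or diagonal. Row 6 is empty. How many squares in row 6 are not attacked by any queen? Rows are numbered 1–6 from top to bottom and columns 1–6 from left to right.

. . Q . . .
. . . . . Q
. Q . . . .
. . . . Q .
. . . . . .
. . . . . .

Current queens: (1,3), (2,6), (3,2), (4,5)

(1,3) attacks row 6 at column 3.
(2,6) attacks row 6 at column 6 and diagonals 2.
(3,2) attacks row 6 at column 2 and diagonals 5.
(4,5) attacks row 6 at column 5 and diagonals 3.
Attacked columns: {2, 3, 5, 6}. Safe: {1, 4}.

2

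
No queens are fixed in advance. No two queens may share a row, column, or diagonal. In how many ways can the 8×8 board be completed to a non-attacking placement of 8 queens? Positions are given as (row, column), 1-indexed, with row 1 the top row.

92

Branch on row 1: col 1 → 4; col 2 → 8; col 3 → 16; col 4 → 18; col 5 → 18; col 6 → 16; col 7 → 8; col 8 → 4.
Sum: 4 + 8 + 16 + 18 + 18 + 16 + 8 + 4 = 92.
(This is the classic 8-queens count.)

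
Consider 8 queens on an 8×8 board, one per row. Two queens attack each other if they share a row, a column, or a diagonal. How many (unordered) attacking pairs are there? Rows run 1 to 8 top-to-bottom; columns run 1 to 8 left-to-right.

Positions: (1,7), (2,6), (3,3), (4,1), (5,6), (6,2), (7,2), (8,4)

Same column: (2,6)–(5,6) (column 6); (6,2)–(7,2) (column 2).
Same diagonal: (1,7)–(2,6) (|1−2| = |7−6| = 1); (1,7)–(6,2) (|1−6| = |7−2| = 5); (2,6)–(6,2) (|2−6| = |6−2| = 4); (6,2)–(8,4) (|6−8| = |2−4| = 2).
Total attacking pairs: 6.

6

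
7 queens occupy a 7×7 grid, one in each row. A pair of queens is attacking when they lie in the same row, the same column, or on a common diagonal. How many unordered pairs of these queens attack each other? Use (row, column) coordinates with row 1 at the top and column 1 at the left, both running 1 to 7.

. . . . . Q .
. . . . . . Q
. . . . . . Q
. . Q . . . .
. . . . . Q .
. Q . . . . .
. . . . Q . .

Same column: (1,6)–(5,6) (column 6); (2,7)–(3,7) (column 7).
Same diagonal: (1,6)–(2,7) (|1−2| = |6−7| = 1); (1,6)–(4,3) (|1−4| = |6−3| = 3).
Total attacking pairs: 4.

4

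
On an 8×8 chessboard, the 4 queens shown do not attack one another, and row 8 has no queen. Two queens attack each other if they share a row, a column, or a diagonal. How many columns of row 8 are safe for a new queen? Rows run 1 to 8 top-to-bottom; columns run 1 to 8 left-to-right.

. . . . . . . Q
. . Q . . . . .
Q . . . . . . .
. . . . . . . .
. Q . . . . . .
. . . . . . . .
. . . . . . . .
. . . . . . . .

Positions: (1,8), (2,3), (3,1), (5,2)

2

(1,8) attacks row 8 at column 8 and diagonals 1.
(2,3) attacks row 8 at column 3.
(3,1) attacks row 8 at column 1 and diagonals 6.
(5,2) attacks row 8 at column 2 and diagonals 5.
Attacked columns: {1, 2, 3, 5, 6, 8}. Safe: {4, 7}.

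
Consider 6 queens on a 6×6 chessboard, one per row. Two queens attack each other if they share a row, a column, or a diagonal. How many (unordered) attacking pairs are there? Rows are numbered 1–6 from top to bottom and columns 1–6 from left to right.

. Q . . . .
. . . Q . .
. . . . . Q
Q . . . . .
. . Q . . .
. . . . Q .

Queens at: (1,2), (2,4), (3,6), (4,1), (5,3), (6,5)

All columns are distinct and no two queens satisfy |Δrow| = |Δcol|, so no pair attacks.

0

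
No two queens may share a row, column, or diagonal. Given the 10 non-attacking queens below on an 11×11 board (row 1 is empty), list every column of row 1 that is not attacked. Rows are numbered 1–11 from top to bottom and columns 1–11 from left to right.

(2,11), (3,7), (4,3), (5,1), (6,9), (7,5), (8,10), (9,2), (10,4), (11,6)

(2,11) attacks row 1 at column 11 and diagonals 10.
(3,7) attacks row 1 at column 7 and diagonals 5, 9.
(4,3) attacks row 1 at column 3 and diagonals 6.
(5,1) attacks row 1 at column 1 and diagonals 5.
(6,9) attacks row 1 at column 9 and diagonals 4.
(7,5) attacks row 1 at column 5 and diagonals 11.
(8,10) attacks row 1 at column 10 and diagonals 3.
(9,2) attacks row 1 at column 2 and diagonals 10.
(10,4) attacks row 1 at column 4.
(11,6) attacks row 1 at column 6.
Attacked columns: {1, 2, 3, 4, 5, 6, 7, 9, 10, 11}. Safe: {8}.

columns 8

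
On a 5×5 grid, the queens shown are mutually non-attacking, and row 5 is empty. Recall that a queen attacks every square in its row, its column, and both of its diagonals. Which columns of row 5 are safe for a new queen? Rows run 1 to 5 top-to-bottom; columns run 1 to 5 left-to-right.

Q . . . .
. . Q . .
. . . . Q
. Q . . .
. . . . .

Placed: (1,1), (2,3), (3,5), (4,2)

columns 4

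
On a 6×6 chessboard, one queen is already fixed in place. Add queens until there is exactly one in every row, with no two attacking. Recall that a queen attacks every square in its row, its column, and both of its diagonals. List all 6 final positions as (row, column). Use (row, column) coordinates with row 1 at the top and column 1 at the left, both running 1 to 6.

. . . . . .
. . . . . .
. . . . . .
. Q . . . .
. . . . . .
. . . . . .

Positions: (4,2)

(1,4) (2,1) (3,5) (4,2) (5,6) (6,3)

Row 1: attacked by (4,2)→{2,5}. Safe: 1, 3, 4, 6. Place at column 4.
Row 2: attacked by (1,4)→{3,4,5}; (4,2)→{2,4}. Safe: 1, 6. Place at column 1.
Row 3: attacked by (1,4)→{2,4,6}; (2,1)→{1,2}; (4,2)→{1,2,3}. Safe: 5. Place at column 5.
Row 5: attacked by (1,4)→{4}; (2,1)→{1,4}; (3,5)→{3,5}; (4,2)→{1,2,3}. Safe: 6. Place at column 6.
Row 6: attacked by (1,4)→{4}; (2,1)→{1,5}; (3,5)→{2,5}; (4,2)→{2,4}; (5,6)→{5,6}. Safe: 3. Place at column 3.
Columns [4, 1, 5, 2, 6, 3], r−c [-3, 1, -2, 2, -1, 3], r+c [5, 3, 8, 6, 11, 9] are all distinct, so no two queens attack.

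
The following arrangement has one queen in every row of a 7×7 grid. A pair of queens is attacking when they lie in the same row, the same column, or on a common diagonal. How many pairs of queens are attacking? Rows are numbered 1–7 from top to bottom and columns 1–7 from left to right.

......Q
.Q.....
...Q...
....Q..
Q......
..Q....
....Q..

Same column: (4,5)–(7,5) (column 5).
Same diagonal: (3,4)–(4,5) (|3−4| = |4−5| = 1); (4,5)–(6,3) (|4−6| = |5−3| = 2).
Total attacking pairs: 3.

3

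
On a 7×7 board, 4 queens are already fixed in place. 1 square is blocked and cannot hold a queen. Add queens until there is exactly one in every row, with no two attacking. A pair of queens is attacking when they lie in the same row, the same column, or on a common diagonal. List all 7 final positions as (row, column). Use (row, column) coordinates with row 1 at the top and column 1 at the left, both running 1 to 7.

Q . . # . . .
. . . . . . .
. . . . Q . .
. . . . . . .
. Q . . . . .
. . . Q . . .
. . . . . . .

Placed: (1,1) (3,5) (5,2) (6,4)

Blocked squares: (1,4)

(1,1) (2,3) (3,5) (4,7) (5,2) (6,4) (7,6)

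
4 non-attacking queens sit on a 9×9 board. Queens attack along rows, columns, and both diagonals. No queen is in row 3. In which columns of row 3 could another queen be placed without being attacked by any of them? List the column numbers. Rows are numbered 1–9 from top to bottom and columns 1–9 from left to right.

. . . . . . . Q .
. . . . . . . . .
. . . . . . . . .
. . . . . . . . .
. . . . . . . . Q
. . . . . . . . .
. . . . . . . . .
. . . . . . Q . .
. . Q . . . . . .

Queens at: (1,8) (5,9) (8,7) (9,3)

columns 1, 4, 5

(1,8) attacks row 3 at column 8 and diagonals 6.
(5,9) attacks row 3 at column 9 and diagonals 7.
(8,7) attacks row 3 at column 7 and diagonals 2.
(9,3) attacks row 3 at column 3 and diagonals 9.
Attacked columns: {2, 3, 6, 7, 8, 9}. Safe: {1, 4, 5}.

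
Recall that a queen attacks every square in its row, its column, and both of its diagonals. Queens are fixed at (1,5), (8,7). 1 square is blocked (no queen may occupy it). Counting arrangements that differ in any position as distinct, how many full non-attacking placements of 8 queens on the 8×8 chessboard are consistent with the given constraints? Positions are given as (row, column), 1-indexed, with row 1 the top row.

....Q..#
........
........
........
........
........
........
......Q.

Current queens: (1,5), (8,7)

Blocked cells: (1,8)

Branch on row 2: col 2 → 1; col 3 → 1; col 8 → 1.
Sum: 1 + 1 + 1 = 3.

3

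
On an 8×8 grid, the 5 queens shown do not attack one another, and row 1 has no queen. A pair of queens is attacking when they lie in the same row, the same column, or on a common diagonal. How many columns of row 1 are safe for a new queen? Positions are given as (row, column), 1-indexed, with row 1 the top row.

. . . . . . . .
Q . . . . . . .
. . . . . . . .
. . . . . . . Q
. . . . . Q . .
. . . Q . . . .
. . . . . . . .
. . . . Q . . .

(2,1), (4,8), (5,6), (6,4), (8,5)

2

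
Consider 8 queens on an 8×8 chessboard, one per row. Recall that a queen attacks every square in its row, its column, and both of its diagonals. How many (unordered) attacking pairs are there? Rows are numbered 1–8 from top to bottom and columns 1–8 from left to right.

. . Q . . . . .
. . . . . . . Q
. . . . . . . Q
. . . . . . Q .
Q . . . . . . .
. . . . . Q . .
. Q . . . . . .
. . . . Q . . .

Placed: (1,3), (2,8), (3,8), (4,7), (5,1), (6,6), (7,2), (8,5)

Same column: (2,8)–(3,8) (column 8).
Same diagonal: (3,8)–(4,7) (|3−4| = |8−7| = 1).
Total attacking pairs: 2.

2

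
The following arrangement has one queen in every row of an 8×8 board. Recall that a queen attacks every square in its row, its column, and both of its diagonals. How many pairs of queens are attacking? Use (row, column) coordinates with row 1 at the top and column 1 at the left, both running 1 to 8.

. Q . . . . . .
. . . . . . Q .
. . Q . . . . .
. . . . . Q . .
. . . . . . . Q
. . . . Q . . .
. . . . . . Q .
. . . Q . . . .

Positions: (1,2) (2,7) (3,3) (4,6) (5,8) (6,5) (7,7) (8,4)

2

Same column: (2,7)–(7,7) (column 7).
Same diagonal: (3,3)–(7,7) (|3−7| = |3−7| = 4).
Total attacking pairs: 2.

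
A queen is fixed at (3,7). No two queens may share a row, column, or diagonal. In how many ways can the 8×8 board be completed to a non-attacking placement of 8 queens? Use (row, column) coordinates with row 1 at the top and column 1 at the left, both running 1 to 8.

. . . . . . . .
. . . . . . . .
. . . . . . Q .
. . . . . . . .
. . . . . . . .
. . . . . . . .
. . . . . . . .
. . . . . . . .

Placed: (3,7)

14

Branch on row 1: col 1 → 0; col 2 → 2; col 3 → 2; col 4 → 3; col 6 → 7; col 8 → 0.
Sum: 0 + 2 + 2 + 3 + 7 + 0 = 14.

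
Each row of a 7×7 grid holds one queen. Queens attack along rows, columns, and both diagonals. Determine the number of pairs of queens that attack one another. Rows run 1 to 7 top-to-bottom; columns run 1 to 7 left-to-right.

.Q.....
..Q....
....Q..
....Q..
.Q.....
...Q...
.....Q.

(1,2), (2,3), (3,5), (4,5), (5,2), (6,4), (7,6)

Same column: (1,2)–(5,2) (column 2); (3,5)–(4,5) (column 5).
Same diagonal: (1,2)–(2,3) (|1−2| = |2−3| = 1); (1,2)–(4,5) (|1−4| = |2−5| = 3); (2,3)–(4,5) (|2−4| = |3−5| = 2).
Total attacking pairs: 5.

5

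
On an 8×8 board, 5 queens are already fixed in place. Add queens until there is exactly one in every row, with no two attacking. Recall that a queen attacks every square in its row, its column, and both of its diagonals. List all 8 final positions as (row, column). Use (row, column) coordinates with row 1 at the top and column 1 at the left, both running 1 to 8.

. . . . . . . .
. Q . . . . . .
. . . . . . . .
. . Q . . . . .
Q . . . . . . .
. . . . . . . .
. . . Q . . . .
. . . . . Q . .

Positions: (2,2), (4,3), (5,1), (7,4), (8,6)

(1,8) (2,2) (3,5) (4,3) (5,1) (6,7) (7,4) (8,6)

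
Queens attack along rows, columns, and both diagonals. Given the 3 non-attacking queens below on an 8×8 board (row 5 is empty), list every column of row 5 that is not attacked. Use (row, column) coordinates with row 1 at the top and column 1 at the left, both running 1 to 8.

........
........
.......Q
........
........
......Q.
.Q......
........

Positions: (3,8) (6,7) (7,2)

columns 1, 3, 5

(3,8) attacks row 5 at column 8 and diagonals 6.
(6,7) attacks row 5 at column 7 and diagonals 6, 8.
(7,2) attacks row 5 at column 2 and diagonals 4.
Attacked columns: {2, 4, 6, 7, 8}. Safe: {1, 3, 5}.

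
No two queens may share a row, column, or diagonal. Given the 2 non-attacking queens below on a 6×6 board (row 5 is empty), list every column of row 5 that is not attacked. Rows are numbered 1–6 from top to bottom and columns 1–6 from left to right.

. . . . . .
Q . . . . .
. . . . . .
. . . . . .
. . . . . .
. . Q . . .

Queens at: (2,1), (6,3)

(2,1) attacks row 5 at column 1 and diagonals 4.
(6,3) attacks row 5 at column 3 and diagonals 2, 4.
Attacked columns: {1, 2, 3, 4}. Safe: {5, 6}.

columns 5, 6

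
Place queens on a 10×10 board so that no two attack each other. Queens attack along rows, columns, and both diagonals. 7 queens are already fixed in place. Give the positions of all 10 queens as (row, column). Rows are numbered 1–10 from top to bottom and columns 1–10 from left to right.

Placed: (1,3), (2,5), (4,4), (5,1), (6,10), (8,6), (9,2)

Row 3: attacked by (1,3)→{1,3,5}; (2,5)→{4,5,6}; (4,4)→{3,4,5}; (5,1)→{1,3}; (6,10)→{7,10}; (8,6)→{1,6}; (9,2)→{2,8}. Safe: 9. Place at column 9.
Row 7: attacked by (1,3)→{3,9}; (2,5)→{5,10}; (3,9)→{5,9}; (4,4)→{1,4,7}; (5,1)→{1,3}; (6,10)→{9,10}; (8,6)→{5,6,7}; (9,2)→{2,4}. Safe: 8. Place at column 8.
Row 10: attacked by (1,3)→{3}; (2,5)→{5}; (3,9)→{2,9}; (4,4)→{4,10}; (5,1)→{1,6}; (6,10)→{6,10}; (7,8)→{5,8}; (8,6)→{4,6,8}; (9,2)→{1,2,3}. Safe: 7. Place at column 7.
Columns [3, 5, 9, 4, 1, 10, 8, 6, 2, 7], r−c [-2, -3, -6, 0, 4, -4, -1, 2, 7, 3], r+c [4, 7, 12, 8, 6, 16, 15, 14, 11, 17] are all distinct, so no two queens attack.

(1,3) (2,5) (3,9) (4,4) (5,1) (6,10) (7,8) (8,6) (9,2) (10,7)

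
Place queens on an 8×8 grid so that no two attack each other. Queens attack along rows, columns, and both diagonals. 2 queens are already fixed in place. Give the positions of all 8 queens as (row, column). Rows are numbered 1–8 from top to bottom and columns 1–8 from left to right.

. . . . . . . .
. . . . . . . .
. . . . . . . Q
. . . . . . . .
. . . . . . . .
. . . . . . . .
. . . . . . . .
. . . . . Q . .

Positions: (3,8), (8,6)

Row 1: attacked by (3,8)→{6,8}; (8,6)→{6}. Safe: 1, 2, 3, 4, 5, 7. Place at column 4.
Row 2: attacked by (1,4)→{3,4,5}; (3,8)→{7,8}; (8,6)→{6}. Safe: 1, 2. Place at column 2.
Row 4: attacked by (1,4)→{1,4,7}; (2,2)→{2,4}; (3,8)→{7,8}; (8,6)→{2,6}. Safe: 3, 5. Place at column 5.
Row 5: attacked by (1,4)→{4,8}; (2,2)→{2,5}; (3,8)→{6,8}; (4,5)→{4,5,6}; (8,6)→{3,6}. Safe: 1, 7. Place at column 7.
Row 6: attacked by (1,4)→{4}; (2,2)→{2,6}; (3,8)→{5,8}; (4,5)→{3,5,7}; (5,7)→{6,7,8}; (8,6)→{4,6,8}. Safe: 1. Place at column 1.
Row 7: attacked by (1,4)→{4}; (2,2)→{2,7}; (3,8)→{4,8}; (4,5)→{2,5,8}; (5,7)→{5,7}; (6,1)→{1,2}; (8,6)→{5,6,7}. Safe: 3. Place at column 3.
Columns [4, 2, 8, 5, 7, 1, 3, 6], r−c [-3, 0, -5, -1, -2, 5, 4, 2], r+c [5, 4, 11, 9, 12, 7, 10, 14] are all distinct, so no two queens attack.

(1,4) (2,2) (3,8) (4,5) (5,7) (6,1) (7,3) (8,6)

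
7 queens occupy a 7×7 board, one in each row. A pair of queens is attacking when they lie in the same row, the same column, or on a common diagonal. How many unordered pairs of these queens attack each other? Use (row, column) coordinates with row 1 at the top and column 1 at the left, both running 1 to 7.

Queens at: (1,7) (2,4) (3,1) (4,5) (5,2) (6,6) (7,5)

Same column: (4,5)–(7,5) (column 5).
Same diagonal: (3,1)–(7,5) (|3−7| = |1−5| = 4); (6,6)–(7,5) (|6−7| = |6−5| = 1).
Total attacking pairs: 3.

3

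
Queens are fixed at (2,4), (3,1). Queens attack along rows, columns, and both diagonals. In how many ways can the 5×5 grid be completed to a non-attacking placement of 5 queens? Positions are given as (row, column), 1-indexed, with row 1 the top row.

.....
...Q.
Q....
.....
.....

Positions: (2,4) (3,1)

1

Branch on row 1: col 2 → 1.
Sum: 1 = 1.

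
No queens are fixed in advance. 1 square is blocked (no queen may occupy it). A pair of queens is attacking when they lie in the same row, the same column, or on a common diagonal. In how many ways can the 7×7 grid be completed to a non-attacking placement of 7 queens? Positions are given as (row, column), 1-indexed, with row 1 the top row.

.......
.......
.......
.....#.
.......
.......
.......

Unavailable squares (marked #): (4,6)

Branch on row 1: col 1 → 3; col 2 → 7; col 3 → 6; col 4 → 4; col 5 → 4; col 6 → 7; col 7 → 3.
Sum: 3 + 7 + 6 + 4 + 4 + 7 + 3 = 34.

34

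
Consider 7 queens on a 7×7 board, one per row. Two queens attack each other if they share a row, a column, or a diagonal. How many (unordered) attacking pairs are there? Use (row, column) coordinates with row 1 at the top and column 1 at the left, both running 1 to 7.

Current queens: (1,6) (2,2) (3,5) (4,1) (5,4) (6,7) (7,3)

0

All columns are distinct and no two queens satisfy |Δrow| = |Δcol|, so no pair attacks.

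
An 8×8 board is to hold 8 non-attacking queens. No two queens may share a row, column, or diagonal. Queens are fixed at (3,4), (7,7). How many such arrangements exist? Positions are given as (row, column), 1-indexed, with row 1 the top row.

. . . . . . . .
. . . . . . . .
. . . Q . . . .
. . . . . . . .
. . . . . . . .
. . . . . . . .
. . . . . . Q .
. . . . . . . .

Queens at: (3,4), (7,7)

Branch on row 1: col 3 → 2; col 5 → 1; col 8 → 0.
Sum: 2 + 1 + 0 = 3.

3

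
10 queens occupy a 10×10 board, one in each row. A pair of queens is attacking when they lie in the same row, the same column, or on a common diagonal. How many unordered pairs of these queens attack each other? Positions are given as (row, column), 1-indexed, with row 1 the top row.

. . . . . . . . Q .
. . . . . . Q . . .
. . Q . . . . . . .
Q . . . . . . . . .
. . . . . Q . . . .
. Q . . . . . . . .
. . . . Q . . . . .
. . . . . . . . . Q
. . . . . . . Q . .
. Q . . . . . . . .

Same column: (6,2)–(10,2) (column 2).
Same diagonal: (7,5)–(10,2) (|7−10| = |5−2| = 3).
Total attacking pairs: 2.

2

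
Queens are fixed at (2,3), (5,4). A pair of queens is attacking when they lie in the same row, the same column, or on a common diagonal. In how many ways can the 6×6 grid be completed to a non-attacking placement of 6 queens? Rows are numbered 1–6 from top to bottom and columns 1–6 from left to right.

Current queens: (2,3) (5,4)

Branch on row 1: col 1 → 0; col 5 → 1; col 6 → 0.
Sum: 0 + 1 + 0 = 1.

1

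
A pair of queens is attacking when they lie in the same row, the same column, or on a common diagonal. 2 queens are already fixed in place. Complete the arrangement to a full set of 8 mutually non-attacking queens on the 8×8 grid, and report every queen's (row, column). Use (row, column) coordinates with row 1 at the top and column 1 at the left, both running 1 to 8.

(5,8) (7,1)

Row 1: attacked by (5,8)→{4,8}; (7,1)→{1,7}. Safe: 2, 3, 5, 6. Place at column 2.
Row 2: attacked by (1,2)→{1,2,3}; (5,8)→{5,8}; (7,1)→{1,6}. Safe: 4, 7. Place at column 7.
Row 3: attacked by (1,2)→{2,4}; (2,7)→{6,7,8}; (5,8)→{6,8}; (7,1)→{1,5}. Safe: 3. Place at column 3.
Row 4: attacked by (1,2)→{2,5}; (2,7)→{5,7}; (3,3)→{2,3,4}; (5,8)→{7,8}; (7,1)→{1,4}. Safe: 6. Place at column 6.
Row 6: attacked by (1,2)→{2,7}; (2,7)→{3,7}; (3,3)→{3,6}; (4,6)→{4,6,8}; (5,8)→{7,8}; (7,1)→{1,2}. Safe: 5. Place at column 5.
Row 8: attacked by (1,2)→{2}; (2,7)→{1,7}; (3,3)→{3,8}; (4,6)→{2,6}; (5,8)→{5,8}; (6,5)→{3,5,7}; (7,1)→{1,2}. Safe: 4. Place at column 4.
Columns [2, 7, 3, 6, 8, 5, 1, 4], r−c [-1, -5, 0, -2, -3, 1, 6, 4], r+c [3, 9, 6, 10, 13, 11, 8, 12] are all distinct, so no two queens attack.

(1,2) (2,7) (3,3) (4,6) (5,8) (6,5) (7,1) (8,4)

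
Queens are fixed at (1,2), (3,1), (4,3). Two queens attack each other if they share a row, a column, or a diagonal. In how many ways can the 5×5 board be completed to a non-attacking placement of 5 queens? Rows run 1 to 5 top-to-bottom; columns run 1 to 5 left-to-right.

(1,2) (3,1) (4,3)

1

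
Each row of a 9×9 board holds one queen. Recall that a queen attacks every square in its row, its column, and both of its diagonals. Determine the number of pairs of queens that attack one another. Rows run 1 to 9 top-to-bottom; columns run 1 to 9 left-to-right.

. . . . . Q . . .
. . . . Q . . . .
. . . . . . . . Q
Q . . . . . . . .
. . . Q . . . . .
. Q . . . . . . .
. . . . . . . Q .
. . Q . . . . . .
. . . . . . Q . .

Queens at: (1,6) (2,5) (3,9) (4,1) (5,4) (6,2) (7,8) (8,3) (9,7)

Same diagonal: (1,6)–(2,5) (|1−2| = |6−5| = 1).
Total attacking pairs: 1.

1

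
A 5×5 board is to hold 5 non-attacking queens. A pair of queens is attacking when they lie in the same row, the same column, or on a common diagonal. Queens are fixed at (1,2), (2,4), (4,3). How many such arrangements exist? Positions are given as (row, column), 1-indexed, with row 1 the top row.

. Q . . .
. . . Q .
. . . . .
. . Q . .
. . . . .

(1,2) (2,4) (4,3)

1

Branch on row 3: col 1 → 1.
Sum: 1 = 1.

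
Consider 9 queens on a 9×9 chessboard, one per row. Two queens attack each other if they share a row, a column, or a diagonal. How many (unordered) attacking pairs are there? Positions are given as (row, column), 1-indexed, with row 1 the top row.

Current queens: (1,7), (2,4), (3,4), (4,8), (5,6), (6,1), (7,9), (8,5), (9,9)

Same column: (2,4)–(3,4) (column 4); (7,9)–(9,9) (column 9).
Same diagonal: (2,4)–(7,9) (|2−7| = |4−9| = 5); (3,4)–(5,6) (|3−5| = |4−6| = 2); (3,4)–(6,1) (|3−6| = |4−1| = 3).
Total attacking pairs: 5.

5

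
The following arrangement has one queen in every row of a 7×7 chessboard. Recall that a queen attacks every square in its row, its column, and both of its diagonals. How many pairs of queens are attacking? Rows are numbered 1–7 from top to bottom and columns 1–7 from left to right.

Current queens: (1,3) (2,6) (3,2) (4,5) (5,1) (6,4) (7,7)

All columns are distinct and no two queens satisfy |Δrow| = |Δcol|, so no pair attacks.

0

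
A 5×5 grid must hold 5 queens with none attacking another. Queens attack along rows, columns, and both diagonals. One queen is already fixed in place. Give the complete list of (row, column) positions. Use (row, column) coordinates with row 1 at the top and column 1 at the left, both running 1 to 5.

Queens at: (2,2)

(1,5) (2,2) (3,4) (4,1) (5,3)

Row 1: attacked by (2,2)→{1,2,3}. Safe: 4, 5. Place at column 5.
Row 3: attacked by (1,5)→{3,5}; (2,2)→{1,2,3}. Safe: 4. Place at column 4.
Row 4: attacked by (1,5)→{2,5}; (2,2)→{2,4}; (3,4)→{3,4,5}. Safe: 1. Place at column 1.
Row 5: attacked by (1,5)→{1,5}; (2,2)→{2,5}; (3,4)→{2,4}; (4,1)→{1,2}. Safe: 3. Place at column 3.
Columns [5, 2, 4, 1, 3], r−c [-4, 0, -1, 3, 2], r+c [6, 4, 7, 5, 8] are all distinct, so no two queens attack.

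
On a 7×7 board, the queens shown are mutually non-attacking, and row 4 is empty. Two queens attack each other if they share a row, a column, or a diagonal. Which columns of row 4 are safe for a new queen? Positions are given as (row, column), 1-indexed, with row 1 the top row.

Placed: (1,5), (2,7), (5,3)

columns 1, 6

(1,5) attacks row 4 at column 5 and diagonals 2.
(2,7) attacks row 4 at column 7 and diagonals 5.
(5,3) attacks row 4 at column 3 and diagonals 2, 4.
Attacked columns: {2, 3, 4, 5, 7}. Safe: {1, 6}.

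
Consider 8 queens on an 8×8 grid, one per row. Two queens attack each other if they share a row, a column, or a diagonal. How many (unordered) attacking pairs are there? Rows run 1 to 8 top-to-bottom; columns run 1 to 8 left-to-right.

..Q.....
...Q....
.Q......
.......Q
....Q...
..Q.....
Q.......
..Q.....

Same column: (1,3)–(6,3) (column 3); (1,3)–(8,3) (column 3); (6,3)–(8,3) (column 3).
Same diagonal: (1,3)–(2,4) (|1−2| = |3−4| = 1).
Total attacking pairs: 4.

4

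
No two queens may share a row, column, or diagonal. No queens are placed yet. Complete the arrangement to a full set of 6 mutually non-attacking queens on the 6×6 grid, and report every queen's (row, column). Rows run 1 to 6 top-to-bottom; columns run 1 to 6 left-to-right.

(1,2) (2,4) (3,6) (4,1) (5,3) (6,5)

Row 1: Safe: 1, 2, 3, 4, 5, 6. Place at column 2.
Row 2: attacked by (1,2)→{1,2,3}. Safe: 4, 5, 6. Place at column 4.
Row 3: attacked by (1,2)→{2,4}; (2,4)→{3,4,5}. Safe: 1, 6. Place at column 6.
Row 4: attacked by (1,2)→{2,5}; (2,4)→{2,4,6}; (3,6)→{5,6}. Safe: 1, 3. Place at column 1.
Row 5: attacked by (1,2)→{2,6}; (2,4)→{1,4}; (3,6)→{4,6}; (4,1)→{1,2}. Safe: 3, 5. Place at column 3.
Row 6: attacked by (1,2)→{2}; (2,4)→{4}; (3,6)→{3,6}; (4,1)→{1,3}; (5,3)→{2,3,4}. Safe: 5. Place at column 5.
Columns [2, 4, 6, 1, 3, 5], r−c [-1, -2, -3, 3, 2, 1], r+c [3, 6, 9, 5, 8, 11] are all distinct, so no two queens attack.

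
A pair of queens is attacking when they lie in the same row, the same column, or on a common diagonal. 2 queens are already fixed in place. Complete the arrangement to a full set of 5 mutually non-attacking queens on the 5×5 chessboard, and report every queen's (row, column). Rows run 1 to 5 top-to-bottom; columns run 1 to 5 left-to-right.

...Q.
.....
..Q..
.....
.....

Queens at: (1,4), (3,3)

(1,4) (2,1) (3,3) (4,5) (5,2)

Row 2: attacked by (1,4)→{3,4,5}; (3,3)→{2,3,4}. Safe: 1. Place at column 1.
Row 4: attacked by (1,4)→{1,4}; (2,1)→{1,3}; (3,3)→{2,3,4}. Safe: 5. Place at column 5.
Row 5: attacked by (1,4)→{4}; (2,1)→{1,4}; (3,3)→{1,3,5}; (4,5)→{4,5}. Safe: 2. Place at column 2.
Columns [4, 1, 3, 5, 2], r−c [-3, 1, 0, -1, 3], r+c [5, 3, 6, 9, 7] are all distinct, so no two queens attack.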